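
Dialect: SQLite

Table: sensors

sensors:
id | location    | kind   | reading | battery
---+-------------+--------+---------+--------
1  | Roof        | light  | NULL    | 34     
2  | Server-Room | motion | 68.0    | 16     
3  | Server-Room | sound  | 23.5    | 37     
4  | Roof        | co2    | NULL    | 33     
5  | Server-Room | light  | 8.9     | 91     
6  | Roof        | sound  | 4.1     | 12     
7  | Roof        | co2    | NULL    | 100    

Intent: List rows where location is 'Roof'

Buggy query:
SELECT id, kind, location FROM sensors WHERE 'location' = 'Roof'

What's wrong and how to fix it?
Bug: Single quotes denote string literals in SQL; the column name is being compared as a constant string

Fix: Remove the quotes around the column name (or use double quotes for an identifier)

Corrected query:
SELECT id, kind, location FROM sensors WHERE location = 'Roof'

Result:
id | kind  | location
---+-------+---------
1  | light | Roof    
4  | co2   | Roof    
6  | sound | Roof    
7  | co2   | Roof    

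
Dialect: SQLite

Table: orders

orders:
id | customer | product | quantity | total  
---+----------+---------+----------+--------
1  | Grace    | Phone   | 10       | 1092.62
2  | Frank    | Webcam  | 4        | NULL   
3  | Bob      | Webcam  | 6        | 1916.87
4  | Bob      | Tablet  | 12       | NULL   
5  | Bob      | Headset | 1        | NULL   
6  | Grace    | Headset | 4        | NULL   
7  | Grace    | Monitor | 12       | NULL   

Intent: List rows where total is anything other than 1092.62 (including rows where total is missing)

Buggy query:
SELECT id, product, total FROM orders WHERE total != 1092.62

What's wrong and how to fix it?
Bug: 'total != 1092.62' is unknown when total is NULL, so NULL rows are silently excluded

Fix: Handle NULL separately with IS NULL alongside the inequality

Corrected query:
SELECT id, product, total FROM orders WHERE total != 1092.62 OR total IS NULL

Result:
id | product | total  
---+---------+--------
2  | Webcam  | NULL   
3  | Webcam  | 1916.87
4  | Tablet  | NULL   
5  | Headset | NULL   
6  | Headset | NULL   
7  | Monitor | NULL   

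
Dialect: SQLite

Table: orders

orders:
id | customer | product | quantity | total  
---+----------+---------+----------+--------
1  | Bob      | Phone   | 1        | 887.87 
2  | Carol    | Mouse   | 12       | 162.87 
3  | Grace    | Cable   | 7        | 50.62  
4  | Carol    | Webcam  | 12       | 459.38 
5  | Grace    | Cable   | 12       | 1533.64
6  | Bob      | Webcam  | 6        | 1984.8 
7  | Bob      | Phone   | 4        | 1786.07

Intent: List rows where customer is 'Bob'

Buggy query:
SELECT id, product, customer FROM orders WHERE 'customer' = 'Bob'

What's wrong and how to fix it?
Bug: Single quotes denote string literals in SQL; the column name is being compared as a constant string

Fix: Remove the quotes around the column name (or use double quotes for an identifier)

Corrected query:
SELECT id, product, customer FROM orders WHERE customer = 'Bob'

Result:
id | product | customer
---+---------+---------
1  | Phone   | Bob     
6  | Webcam  | Bob     
7  | Phone   | Bob     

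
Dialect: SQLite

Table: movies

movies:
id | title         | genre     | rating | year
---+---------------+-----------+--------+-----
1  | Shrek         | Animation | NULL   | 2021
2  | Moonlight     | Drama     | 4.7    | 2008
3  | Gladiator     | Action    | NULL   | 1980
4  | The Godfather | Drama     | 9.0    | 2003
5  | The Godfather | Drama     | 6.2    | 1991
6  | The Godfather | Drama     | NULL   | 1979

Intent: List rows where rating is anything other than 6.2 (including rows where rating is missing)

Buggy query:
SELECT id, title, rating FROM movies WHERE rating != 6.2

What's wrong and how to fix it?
Bug: Inequality against NULL is unknown, not true; rows with NULL are dropped

Fix: Handle NULL separately with IS NULL alongside the inequality

Corrected query:
SELECT id, title, rating FROM movies WHERE rating != 6.2 OR rating IS NULL

Result:
id | title         | rating
---+---------------+-------
1  | Shrek         | NULL  
2  | Moonlight     | 4.7   
3  | Gladiator     | NULL  
4  | The Godfather | 9     
6  | The Godfather | NULL  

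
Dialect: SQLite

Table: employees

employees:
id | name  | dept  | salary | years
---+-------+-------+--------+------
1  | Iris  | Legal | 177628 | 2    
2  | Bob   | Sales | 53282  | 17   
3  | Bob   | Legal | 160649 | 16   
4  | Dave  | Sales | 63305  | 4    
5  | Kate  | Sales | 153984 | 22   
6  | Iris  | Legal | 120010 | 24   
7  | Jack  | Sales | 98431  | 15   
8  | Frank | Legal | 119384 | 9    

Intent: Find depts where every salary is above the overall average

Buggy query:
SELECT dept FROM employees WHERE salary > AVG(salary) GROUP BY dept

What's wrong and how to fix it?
Bug: WHERE evaluates per row before aggregation, so AVG() is unavailable

Fix: Compute the overall average in a scalar subquery and compare each group's MIN against it in HAVING

Corrected query:
SELECT dept FROM employees GROUP BY dept HAVING MIN(salary) > (SELECT AVG(salary) FROM employees)

Result:
dept 
-----
Legal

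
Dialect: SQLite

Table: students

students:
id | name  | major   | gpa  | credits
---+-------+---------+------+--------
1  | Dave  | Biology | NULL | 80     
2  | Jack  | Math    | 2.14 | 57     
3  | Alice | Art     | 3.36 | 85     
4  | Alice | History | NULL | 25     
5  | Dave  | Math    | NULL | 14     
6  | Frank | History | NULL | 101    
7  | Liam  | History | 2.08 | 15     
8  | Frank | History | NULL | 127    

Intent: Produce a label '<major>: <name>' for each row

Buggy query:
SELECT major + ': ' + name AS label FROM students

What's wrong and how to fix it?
Bug: '+' is numeric addition; on text columns SQLite converts them to 0 instead of concatenating

Fix: Use the || operator for string concatenation

Corrected query:
SELECT major || ': ' || name AS label FROM students

Result:
label         
--------------
Biology: Dave 
Math: Jack    
Art: Alice    
History: Alice
Math: Dave    
History: Frank
History: Liam 
History: Frank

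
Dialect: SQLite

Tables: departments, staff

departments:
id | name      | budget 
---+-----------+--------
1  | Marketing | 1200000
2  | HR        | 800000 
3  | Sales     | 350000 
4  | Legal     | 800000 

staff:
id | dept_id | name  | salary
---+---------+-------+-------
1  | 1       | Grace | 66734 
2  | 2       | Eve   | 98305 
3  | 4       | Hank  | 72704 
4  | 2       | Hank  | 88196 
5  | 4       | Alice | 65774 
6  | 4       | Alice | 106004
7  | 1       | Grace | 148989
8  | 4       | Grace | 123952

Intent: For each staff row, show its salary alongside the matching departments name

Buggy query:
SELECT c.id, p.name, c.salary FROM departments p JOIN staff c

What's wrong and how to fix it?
Bug: JOIN with no ON clause produces a cartesian product; every staff row pairs with every departments row

Fix: Add ON c.dept_id = p.id to the JOIN

Corrected query:
SELECT c.id, p.name, c.salary FROM departments p JOIN staff c ON c.dept_id = p.id

Result:
id | name      | salary
---+-----------+-------
1  | Marketing | 66734 
2  | HR        | 98305 
3  | Legal     | 72704 
4  | HR        | 88196 
5  | Legal     | 65774 
6  | Legal     | 106004
7  | Marketing | 148989
8  | Legal     | 123952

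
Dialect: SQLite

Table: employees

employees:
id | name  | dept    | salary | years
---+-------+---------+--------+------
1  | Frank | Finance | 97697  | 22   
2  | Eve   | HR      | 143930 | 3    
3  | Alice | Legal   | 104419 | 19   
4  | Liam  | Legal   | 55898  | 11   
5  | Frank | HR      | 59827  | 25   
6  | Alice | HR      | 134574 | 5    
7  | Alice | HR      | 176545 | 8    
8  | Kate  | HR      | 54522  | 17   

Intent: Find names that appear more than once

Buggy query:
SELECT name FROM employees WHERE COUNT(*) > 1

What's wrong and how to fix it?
Bug: COUNT(*) is an aggregate and cannot be used in WHERE

Fix: GROUP BY name, then filter groups with HAVING COUNT(*) > 1

Corrected query:
SELECT name FROM employees GROUP BY name HAVING COUNT(*) > 1

Result:
name 
-----
Alice
Frank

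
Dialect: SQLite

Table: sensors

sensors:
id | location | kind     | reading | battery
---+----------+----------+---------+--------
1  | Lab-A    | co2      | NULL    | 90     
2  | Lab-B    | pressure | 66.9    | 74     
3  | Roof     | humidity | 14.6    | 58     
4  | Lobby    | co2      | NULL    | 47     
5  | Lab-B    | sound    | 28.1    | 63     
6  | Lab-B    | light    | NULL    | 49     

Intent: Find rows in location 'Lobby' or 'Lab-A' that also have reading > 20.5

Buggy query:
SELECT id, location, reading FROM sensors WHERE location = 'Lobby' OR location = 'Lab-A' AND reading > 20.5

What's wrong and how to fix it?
Bug: AND binds tighter than OR, so this parses as location = 'Lobby' OR (location = 'Lab-A' AND reading > 20.5)

Fix: Add parentheses around the OR so the AND applies to both alternatives

Corrected query:
SELECT id, location, reading FROM sensors WHERE (location = 'Lobby' OR location = 'Lab-A') AND reading > 20.5

Result:
(no rows)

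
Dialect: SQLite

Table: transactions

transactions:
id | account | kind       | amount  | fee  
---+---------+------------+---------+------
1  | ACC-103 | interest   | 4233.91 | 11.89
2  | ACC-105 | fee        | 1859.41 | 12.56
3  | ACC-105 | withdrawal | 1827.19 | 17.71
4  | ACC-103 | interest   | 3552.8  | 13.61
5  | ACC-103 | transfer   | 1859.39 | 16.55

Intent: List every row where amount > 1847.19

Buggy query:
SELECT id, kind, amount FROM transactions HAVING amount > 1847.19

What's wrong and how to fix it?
Bug: This is a non-aggregate query (no GROUP BY, no aggregates), so in SQLite the HAVING clause is invalid here; a row-level condition belongs in WHERE

Fix: Use WHERE for row-level filtering

Corrected query:
SELECT id, kind, amount FROM transactions WHERE amount > 1847.19

Result:
id | kind     | amount 
---+----------+--------
1  | interest | 4233.91
2  | fee      | 1859.41
4  | interest | 3552.8 
5  | transfer | 1859.39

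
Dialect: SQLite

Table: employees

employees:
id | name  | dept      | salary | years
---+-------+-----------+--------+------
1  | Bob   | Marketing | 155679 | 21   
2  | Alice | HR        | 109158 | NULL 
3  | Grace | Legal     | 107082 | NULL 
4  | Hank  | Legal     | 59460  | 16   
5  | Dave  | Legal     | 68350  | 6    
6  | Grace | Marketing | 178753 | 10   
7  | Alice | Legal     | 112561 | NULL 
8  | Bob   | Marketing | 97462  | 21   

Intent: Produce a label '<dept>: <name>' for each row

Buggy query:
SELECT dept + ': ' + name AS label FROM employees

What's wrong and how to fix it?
Bug: '+' is numeric addition; on text columns SQLite converts them to 0 instead of concatenating

Fix: Use the || operator for string concatenation

Corrected query:
SELECT dept || ': ' || name AS label FROM employees

Result:
label           
----------------
Marketing: Bob  
HR: Alice       
Legal: Grace    
Legal: Hank     
Legal: Dave     
Marketing: Grace
Legal: Alice    
Marketing: Bob  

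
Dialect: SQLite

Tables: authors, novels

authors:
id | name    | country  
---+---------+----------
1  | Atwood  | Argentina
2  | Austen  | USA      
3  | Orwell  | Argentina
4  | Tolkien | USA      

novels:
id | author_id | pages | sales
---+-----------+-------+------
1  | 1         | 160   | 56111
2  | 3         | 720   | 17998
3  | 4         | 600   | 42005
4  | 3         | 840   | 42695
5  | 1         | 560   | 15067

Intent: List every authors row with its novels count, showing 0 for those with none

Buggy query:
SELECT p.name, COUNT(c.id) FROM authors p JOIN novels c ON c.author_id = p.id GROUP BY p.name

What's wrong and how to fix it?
Bug: INNER JOIN drops authors rows that have no matching novels rows

Fix: Switch to LEFT JOIN to retain unmatched parent rows

Corrected query:
SELECT p.name, COUNT(c.id) FROM authors p LEFT JOIN novels c ON c.author_id = p.id GROUP BY p.name

Result:
name    | COUNT(c.id)
--------+------------
Atwood  | 2          
Austen  | 0          
Orwell  | 2          
Tolkien | 1          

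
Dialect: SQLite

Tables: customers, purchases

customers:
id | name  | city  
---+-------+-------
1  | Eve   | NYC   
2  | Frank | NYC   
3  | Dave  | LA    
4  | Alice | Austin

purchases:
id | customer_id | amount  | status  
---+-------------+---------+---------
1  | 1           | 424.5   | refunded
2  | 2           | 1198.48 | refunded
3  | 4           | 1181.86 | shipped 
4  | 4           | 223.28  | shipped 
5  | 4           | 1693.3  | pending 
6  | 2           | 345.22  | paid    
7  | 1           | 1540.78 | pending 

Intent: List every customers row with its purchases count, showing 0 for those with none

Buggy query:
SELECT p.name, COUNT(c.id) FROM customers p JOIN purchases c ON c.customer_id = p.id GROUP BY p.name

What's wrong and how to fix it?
Bug: An inner join excludes parents with zero children

Fix: Use LEFT JOIN so parents without children still appear (COUNT(c.id) gives 0)

Corrected query:
SELECT p.name, COUNT(c.id) FROM customers p LEFT JOIN purchases c ON c.customer_id = p.id GROUP BY p.name

Result:
name  | COUNT(c.id)
------+------------
Alice | 3          
Dave  | 0          
Eve   | 2          
Frank | 2          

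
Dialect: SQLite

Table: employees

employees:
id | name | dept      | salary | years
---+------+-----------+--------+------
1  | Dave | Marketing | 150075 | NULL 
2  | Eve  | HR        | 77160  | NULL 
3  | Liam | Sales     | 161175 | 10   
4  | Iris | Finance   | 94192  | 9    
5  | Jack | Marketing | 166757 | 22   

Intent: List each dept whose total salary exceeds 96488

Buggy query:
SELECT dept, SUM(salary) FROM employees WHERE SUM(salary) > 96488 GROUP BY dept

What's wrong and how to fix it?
Bug: Aggregate functions cannot appear in a WHERE clause

Fix: Use HAVING (which filters groups after aggregation) instead of WHERE

Corrected query:
SELECT dept, SUM(salary) FROM employees GROUP BY dept HAVING SUM(salary) > 96488

Result:
dept      | SUM(salary)
----------+------------
Marketing | 316832     
Sales     | 161175     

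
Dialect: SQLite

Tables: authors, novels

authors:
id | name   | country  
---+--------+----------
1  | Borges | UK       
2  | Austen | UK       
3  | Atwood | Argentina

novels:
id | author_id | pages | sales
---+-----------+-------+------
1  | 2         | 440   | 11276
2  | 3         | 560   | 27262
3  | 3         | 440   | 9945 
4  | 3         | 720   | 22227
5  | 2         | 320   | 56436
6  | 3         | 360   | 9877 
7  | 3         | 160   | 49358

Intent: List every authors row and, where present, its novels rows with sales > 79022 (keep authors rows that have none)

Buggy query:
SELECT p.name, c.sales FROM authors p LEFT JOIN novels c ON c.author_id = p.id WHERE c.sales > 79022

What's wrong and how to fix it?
Bug: Filtering c.sales in WHERE discards the NULL rows produced by LEFT JOIN, turning it into an inner join

Fix: Move the right-table condition into the ON clause so unmatched parents are kept

Corrected query:
SELECT p.name, c.sales FROM authors p LEFT JOIN novels c ON c.author_id = p.id AND c.sales > 79022

Result:
name   | sales
-------+------
Borges | NULL 
Austen | NULL 
Atwood | NULL 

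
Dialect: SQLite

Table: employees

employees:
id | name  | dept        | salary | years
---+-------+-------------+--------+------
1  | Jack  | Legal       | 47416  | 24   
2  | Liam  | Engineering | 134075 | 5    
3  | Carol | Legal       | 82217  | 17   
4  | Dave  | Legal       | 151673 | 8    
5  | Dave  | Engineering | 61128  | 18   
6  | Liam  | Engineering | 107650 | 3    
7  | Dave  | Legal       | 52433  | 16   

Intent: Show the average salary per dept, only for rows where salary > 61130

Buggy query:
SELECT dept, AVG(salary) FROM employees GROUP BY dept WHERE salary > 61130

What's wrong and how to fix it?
Bug: Row-level WHERE must come before GROUP BY in the clause order

Fix: Move the WHERE clause before GROUP BY

Corrected query:
SELECT dept, AVG(salary) FROM employees WHERE salary > 61130 GROUP BY dept

Result:
dept        | AVG(salary)
------------+------------
Engineering | 120862.5   
Legal       | 116945     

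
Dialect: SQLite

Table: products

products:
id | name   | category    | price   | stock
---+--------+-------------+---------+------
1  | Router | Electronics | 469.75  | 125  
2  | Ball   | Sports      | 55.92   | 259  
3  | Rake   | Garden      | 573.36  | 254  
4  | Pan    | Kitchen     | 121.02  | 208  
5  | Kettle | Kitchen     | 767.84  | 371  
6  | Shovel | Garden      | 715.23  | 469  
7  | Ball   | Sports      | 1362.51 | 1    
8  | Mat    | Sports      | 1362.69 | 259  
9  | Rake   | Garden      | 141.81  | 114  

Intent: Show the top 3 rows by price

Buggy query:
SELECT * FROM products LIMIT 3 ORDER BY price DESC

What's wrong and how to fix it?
Bug: LIMIT must come after ORDER BY

Fix: Swap the clauses: ORDER BY first, then LIMIT

Corrected query:
SELECT * FROM products ORDER BY price DESC LIMIT 3

Result:
id | name   | category | price   | stock
---+--------+----------+---------+------
8  | Mat    | Sports   | 1362.69 | 259  
7  | Ball   | Sports   | 1362.51 | 1    
5  | Kettle | Kitchen  | 767.84  | 371  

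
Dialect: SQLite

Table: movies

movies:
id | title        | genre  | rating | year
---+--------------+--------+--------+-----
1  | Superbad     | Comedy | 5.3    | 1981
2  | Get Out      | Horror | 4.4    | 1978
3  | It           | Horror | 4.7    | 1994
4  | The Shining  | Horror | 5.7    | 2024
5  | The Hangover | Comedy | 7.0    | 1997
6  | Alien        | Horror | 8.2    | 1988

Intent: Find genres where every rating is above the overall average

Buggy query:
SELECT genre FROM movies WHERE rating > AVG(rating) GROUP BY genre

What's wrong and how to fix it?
Bug: AVG() is an aggregate; it can't sit directly in WHERE

Fix: Use a subquery for AVG and a HAVING MIN(...) filter so the condition holds for every row in the group

Corrected query:
SELECT genre FROM movies GROUP BY genre HAVING MIN(rating) > (SELECT AVG(rating) FROM movies)

Result:
(no rows)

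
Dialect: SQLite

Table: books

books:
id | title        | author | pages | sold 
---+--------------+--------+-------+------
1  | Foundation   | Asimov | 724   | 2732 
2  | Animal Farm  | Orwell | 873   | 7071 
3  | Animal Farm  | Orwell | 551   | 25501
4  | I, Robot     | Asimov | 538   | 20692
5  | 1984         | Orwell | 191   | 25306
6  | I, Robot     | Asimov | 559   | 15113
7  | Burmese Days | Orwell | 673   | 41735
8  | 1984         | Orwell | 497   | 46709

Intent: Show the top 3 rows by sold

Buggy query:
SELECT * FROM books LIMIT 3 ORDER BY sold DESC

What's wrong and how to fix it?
Bug: ORDER BY cannot follow LIMIT; LIMIT is the final clause

Fix: Swap the clauses: ORDER BY first, then LIMIT

Corrected query:
SELECT * FROM books ORDER BY sold DESC LIMIT 3

Result:
id | title        | author | pages | sold 
---+--------------+--------+-------+------
8  | 1984         | Orwell | 497   | 46709
7  | Burmese Days | Orwell | 673   | 41735
3  | Animal Farm  | Orwell | 551   | 25501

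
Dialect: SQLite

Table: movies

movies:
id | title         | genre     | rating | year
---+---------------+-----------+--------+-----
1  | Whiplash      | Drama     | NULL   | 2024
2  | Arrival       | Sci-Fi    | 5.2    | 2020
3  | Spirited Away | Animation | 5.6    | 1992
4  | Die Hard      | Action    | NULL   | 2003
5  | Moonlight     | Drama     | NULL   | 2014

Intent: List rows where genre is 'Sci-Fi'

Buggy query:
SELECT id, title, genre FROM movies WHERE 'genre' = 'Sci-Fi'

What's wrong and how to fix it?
Bug: 'genre' in single quotes is a string literal, not the column; the comparison is literal-vs-literal and never true

Fix: Remove the quotes around the column name (or use double quotes for an identifier)

Corrected query:
SELECT id, title, genre FROM movies WHERE genre = 'Sci-Fi'

Result:
id | title   | genre 
---+---------+-------
2  | Arrival | Sci-Fi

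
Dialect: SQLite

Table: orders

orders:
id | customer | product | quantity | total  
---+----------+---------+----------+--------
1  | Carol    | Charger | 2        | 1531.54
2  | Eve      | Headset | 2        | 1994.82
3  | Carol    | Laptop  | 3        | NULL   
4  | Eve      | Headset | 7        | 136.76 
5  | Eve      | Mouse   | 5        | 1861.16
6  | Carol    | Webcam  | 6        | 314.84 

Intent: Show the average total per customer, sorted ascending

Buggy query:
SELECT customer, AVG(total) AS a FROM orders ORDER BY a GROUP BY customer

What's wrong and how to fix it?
Bug: ORDER BY appears before GROUP BY; SQL clause order requires GROUP BY first

Fix: Move ORDER BY to the end, after GROUP BY

Corrected query:
SELECT customer, AVG(total) AS a FROM orders GROUP BY customer ORDER BY a

Result:
customer | a          
---------+------------
Carol    | 923.19     
Eve      | 1330.913333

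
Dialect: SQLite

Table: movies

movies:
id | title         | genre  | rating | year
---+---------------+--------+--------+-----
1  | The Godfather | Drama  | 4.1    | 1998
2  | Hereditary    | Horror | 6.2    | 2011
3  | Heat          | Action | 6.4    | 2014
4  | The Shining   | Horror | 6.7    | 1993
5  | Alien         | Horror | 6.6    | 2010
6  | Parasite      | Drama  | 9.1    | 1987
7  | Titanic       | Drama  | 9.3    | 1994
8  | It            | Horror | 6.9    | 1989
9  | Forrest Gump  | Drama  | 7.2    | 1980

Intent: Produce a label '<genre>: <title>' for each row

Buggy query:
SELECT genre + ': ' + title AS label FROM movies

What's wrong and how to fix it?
Bug: SQLite uses || for string concatenation; + coerces text to numbers (yielding 0)

Fix: Use the || operator for string concatenation

Corrected query:
SELECT genre || ': ' || title AS label FROM movies

Result:
label               
--------------------
Drama: The Godfather
Horror: Hereditary  
Action: Heat        
Horror: The Shining 
Horror: Alien       
Drama: Parasite     
Drama: Titanic      
Horror: It          
Drama: Forrest Gump 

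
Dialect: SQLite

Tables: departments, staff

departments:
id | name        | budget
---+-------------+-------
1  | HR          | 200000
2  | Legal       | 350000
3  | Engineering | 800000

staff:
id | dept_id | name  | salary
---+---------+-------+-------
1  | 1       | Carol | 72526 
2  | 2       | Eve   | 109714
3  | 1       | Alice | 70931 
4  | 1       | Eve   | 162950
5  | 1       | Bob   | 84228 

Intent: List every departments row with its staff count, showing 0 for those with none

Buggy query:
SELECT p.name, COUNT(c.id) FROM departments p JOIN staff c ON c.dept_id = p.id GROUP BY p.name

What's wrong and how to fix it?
Bug: An inner join excludes parents with zero children

Fix: Use LEFT JOIN so parents without children still appear (COUNT(c.id) gives 0)

Corrected query:
SELECT p.name, COUNT(c.id) FROM departments p LEFT JOIN staff c ON c.dept_id = p.id GROUP BY p.name

Result:
name        | COUNT(c.id)
------------+------------
Engineering | 0          
HR          | 4          
Legal       | 1          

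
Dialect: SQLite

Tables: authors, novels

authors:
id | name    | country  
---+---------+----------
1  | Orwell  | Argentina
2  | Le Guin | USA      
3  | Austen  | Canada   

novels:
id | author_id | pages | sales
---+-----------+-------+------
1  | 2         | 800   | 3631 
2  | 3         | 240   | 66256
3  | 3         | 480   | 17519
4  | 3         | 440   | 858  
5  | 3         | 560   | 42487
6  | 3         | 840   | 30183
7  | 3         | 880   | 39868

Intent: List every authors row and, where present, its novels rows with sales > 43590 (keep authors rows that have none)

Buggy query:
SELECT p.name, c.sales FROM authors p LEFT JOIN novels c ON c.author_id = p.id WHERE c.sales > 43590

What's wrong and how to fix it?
Bug: A WHERE condition on the right-hand table after LEFT JOIN drops unmatched parents

Fix: Put 'c.sales > 43590' in the JOIN's ON clause instead of WHERE

Corrected query:
SELECT p.name, c.sales FROM authors p LEFT JOIN novels c ON c.author_id = p.id AND c.sales > 43590

Result:
name    | sales
--------+------
Orwell  | NULL 
Le Guin | NULL 
Austen  | 66256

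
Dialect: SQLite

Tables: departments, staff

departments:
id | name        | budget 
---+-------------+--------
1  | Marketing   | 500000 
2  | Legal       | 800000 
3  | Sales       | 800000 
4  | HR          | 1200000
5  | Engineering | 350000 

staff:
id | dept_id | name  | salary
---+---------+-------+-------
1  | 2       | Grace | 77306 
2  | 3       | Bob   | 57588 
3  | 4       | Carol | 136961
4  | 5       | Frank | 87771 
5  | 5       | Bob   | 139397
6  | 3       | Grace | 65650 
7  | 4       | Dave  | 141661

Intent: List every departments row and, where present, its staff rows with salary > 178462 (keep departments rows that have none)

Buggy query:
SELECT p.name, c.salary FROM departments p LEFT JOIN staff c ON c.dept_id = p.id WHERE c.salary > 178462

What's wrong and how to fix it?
Bug: A WHERE condition on the right-hand table after LEFT JOIN drops unmatched parents

Fix: Move the right-table condition into the ON clause so unmatched parents are kept

Corrected query:
SELECT p.name, c.salary FROM departments p LEFT JOIN staff c ON c.dept_id = p.id AND c.salary > 178462

Result:
name        | salary
------------+-------
Marketing   | NULL  
Legal       | NULL  
Sales       | NULL  
HR          | NULL  
Engineering | NULL  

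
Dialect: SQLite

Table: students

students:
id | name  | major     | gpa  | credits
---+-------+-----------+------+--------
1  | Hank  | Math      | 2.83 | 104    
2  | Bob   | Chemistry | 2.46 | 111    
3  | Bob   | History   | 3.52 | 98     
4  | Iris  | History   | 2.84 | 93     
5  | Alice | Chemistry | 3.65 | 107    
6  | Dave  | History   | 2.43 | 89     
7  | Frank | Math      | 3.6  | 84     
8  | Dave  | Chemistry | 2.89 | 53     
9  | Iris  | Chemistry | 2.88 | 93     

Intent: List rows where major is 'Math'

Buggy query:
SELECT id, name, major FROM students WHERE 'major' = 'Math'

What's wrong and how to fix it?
Bug: 'major' in single quotes is a string literal, not the column; the comparison is literal-vs-literal and never true

Fix: Reference the column as major without single quotes

Corrected query:
SELECT id, name, major FROM students WHERE major = 'Math'

Result:
id | name  | major
---+-------+------
1  | Hank  | Math 
7  | Frank | Math 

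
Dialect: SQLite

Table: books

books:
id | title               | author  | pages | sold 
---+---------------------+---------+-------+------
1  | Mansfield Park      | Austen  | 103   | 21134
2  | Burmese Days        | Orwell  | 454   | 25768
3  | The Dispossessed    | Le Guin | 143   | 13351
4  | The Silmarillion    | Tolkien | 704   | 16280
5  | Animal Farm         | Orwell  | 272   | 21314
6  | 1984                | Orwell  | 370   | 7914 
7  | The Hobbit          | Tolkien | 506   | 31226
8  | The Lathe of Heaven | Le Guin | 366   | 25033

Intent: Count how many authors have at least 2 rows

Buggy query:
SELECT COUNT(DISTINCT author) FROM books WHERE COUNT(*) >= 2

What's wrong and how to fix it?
Bug: WHERE filters individual rows, not groups, so a group-level COUNT is invalid there

Fix: Group first with HAVING COUNT(*) >= 2, then COUNT the resulting groups

Corrected query:
SELECT COUNT(*) FROM (SELECT author FROM books GROUP BY author HAVING COUNT(*) >= 2)

Result:
COUNT(*)
--------
3       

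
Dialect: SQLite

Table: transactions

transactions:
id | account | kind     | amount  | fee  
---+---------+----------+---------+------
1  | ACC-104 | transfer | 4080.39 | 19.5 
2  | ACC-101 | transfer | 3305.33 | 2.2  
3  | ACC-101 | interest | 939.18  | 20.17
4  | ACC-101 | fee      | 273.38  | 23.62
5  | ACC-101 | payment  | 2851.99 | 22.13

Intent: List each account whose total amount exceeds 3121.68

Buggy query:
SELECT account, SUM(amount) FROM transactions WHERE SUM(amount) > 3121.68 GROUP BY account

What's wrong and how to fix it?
Bug: SUM(amount) is an aggregate, but WHERE filters rows before aggregation

Fix: Move the aggregate condition to a HAVING clause

Corrected query:
SELECT account, SUM(amount) FROM transactions GROUP BY account HAVING SUM(amount) > 3121.68

Result:
account | SUM(amount)
--------+------------
ACC-101 | 7369.88    
ACC-104 | 4080.39    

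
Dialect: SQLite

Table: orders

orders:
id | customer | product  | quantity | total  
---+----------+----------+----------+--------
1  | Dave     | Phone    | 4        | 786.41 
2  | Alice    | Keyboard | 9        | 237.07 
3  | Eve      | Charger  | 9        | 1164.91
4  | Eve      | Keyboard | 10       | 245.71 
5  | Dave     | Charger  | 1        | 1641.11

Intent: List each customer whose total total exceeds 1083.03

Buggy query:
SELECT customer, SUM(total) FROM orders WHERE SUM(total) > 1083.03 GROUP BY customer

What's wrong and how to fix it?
Bug: WHERE runs before GROUP BY, so aggregates aren't available there

Fix: Use HAVING (which filters groups after aggregation) instead of WHERE

Corrected query:
SELECT customer, SUM(total) FROM orders GROUP BY customer HAVING SUM(total) > 1083.03

Result:
customer | SUM(total)
---------+-----------
Dave     | 2427.52   
Eve      | 1410.62   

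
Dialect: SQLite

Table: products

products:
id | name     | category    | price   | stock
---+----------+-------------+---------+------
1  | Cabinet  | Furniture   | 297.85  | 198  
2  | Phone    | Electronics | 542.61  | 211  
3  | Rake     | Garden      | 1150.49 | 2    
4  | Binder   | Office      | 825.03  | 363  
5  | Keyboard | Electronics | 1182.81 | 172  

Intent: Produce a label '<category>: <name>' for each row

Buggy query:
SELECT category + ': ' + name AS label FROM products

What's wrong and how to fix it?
Bug: SQLite uses || for string concatenation; + coerces text to numbers (yielding 0)

Fix: Use the || operator for string concatenation

Corrected query:
SELECT category || ': ' || name AS label FROM products

Result:
label                
---------------------
Furniture: Cabinet   
Electronics: Phone   
Garden: Rake         
Office: Binder       
Electronics: Keyboard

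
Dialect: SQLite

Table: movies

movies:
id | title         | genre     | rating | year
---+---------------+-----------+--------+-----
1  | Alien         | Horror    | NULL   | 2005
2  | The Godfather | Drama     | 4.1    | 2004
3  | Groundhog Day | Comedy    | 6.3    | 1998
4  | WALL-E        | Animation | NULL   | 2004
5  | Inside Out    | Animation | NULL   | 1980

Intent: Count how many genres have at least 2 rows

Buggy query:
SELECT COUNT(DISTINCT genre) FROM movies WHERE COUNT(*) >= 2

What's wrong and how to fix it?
Bug: WHERE filters individual rows, not groups, so a group-level COUNT is invalid there

Fix: Use a subquery that GROUPs and filters with HAVING, then count its rows

Corrected query:
SELECT COUNT(*) FROM (SELECT genre FROM movies GROUP BY genre HAVING COUNT(*) >= 2)

Result:
COUNT(*)
--------
1       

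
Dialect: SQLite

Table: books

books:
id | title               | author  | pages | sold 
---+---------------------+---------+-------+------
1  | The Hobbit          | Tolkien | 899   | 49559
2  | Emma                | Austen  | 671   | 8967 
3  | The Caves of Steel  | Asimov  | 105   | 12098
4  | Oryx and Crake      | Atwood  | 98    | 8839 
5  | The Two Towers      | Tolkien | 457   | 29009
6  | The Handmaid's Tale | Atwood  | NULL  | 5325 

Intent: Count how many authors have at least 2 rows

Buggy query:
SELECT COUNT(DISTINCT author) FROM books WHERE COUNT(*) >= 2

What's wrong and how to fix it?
Bug: WHERE filters individual rows, not groups, so a group-level COUNT is invalid there

Fix: Group first with HAVING COUNT(*) >= 2, then COUNT the resulting groups

Corrected query:
SELECT COUNT(*) FROM (SELECT author FROM books GROUP BY author HAVING COUNT(*) >= 2)

Result:
COUNT(*)
--------
2       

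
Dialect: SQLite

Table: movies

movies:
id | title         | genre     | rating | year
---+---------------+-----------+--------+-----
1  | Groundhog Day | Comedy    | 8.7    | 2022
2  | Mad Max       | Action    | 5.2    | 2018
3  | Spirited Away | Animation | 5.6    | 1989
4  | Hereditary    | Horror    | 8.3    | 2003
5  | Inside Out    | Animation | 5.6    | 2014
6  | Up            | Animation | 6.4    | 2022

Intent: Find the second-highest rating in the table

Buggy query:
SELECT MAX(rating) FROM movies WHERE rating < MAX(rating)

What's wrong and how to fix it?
Bug: MAX(rating) on the right of the comparison is an aggregate-in-WHERE error

Fix: Put the inner MAX in a scalar subquery

Corrected query:
SELECT MAX(rating) FROM movies WHERE rating < (SELECT MAX(rating) FROM movies)

Result:
MAX(rating)
-----------
8.3        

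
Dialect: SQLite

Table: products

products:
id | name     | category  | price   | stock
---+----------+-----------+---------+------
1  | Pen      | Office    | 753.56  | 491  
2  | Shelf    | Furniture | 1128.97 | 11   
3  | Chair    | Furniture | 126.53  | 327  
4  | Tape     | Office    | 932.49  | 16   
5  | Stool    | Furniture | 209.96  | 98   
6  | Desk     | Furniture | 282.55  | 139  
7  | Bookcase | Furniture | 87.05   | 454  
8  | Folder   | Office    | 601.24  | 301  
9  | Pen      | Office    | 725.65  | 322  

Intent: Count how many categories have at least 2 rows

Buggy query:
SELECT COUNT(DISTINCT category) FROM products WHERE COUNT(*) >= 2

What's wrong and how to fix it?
Bug: WHERE filters individual rows, not groups, so a group-level COUNT is invalid there

Fix: Use a subquery that GROUPs and filters with HAVING, then count its rows

Corrected query:
SELECT COUNT(*) FROM (SELECT category FROM products GROUP BY category HAVING COUNT(*) >= 2)

Result:
COUNT(*)
--------
2       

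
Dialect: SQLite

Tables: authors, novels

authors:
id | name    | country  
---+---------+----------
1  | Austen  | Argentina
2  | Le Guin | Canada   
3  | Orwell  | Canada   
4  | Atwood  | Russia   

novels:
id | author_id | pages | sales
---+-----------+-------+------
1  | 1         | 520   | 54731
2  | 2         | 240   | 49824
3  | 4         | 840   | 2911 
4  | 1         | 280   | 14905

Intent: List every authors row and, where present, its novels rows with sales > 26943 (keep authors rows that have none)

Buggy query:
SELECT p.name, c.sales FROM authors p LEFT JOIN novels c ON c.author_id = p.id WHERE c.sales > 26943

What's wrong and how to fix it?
Bug: A WHERE condition on the right-hand table after LEFT JOIN drops unmatched parents

Fix: Move the right-table condition into the ON clause so unmatched parents are kept

Corrected query:
SELECT p.name, c.sales FROM authors p LEFT JOIN novels c ON c.author_id = p.id AND c.sales > 26943

Result:
name    | sales
--------+------
Austen  | 54731
Le Guin | 49824
Orwell  | NULL 
Atwood  | NULL 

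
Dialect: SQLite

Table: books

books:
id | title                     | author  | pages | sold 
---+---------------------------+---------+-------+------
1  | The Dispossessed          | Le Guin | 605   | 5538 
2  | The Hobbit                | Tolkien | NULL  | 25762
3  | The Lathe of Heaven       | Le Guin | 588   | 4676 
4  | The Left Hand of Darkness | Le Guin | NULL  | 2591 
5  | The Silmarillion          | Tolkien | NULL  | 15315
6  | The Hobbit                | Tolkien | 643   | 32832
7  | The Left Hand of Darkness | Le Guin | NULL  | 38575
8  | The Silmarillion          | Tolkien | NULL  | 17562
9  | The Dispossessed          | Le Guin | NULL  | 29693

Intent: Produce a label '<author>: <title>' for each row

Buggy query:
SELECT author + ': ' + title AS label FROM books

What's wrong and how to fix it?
Bug: '+' is numeric addition; on text columns SQLite converts them to 0 instead of concatenating

Fix: Replace + with || to concatenate text

Corrected query:
SELECT author || ': ' || title AS label FROM books

Result:
label                             
----------------------------------
Le Guin: The Dispossessed         
Tolkien: The Hobbit               
Le Guin: The Lathe of Heaven      
Le Guin: The Left Hand of Darkness
Tolkien: The Silmarillion         
Tolkien: The Hobbit               
Le Guin: The Left Hand of Darkness
Tolkien: The Silmarillion         
Le Guin: The Dispossessed         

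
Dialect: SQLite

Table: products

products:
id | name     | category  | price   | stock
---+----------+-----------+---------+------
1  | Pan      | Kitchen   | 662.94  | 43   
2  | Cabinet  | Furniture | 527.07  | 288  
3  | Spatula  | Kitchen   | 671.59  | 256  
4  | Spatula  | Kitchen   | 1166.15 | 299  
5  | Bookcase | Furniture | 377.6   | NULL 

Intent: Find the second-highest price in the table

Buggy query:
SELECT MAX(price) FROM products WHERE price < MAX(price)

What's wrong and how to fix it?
Bug: MAX(price) on the right of the comparison is an aggregate-in-WHERE error

Fix: Compute the overall MAX in a subquery, then take MAX of rows below it

Corrected query:
SELECT MAX(price) FROM products WHERE price < (SELECT MAX(price) FROM products)

Result:
MAX(price)
----------
671.59    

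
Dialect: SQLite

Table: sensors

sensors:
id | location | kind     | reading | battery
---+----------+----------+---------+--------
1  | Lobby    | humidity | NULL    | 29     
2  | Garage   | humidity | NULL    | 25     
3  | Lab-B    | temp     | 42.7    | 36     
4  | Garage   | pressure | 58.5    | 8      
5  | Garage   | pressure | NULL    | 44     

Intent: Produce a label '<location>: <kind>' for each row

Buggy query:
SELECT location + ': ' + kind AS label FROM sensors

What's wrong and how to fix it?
Bug: SQLite uses || for string concatenation; + coerces text to numbers (yielding 0)

Fix: Replace + with || to concatenate text

Corrected query:
SELECT location || ': ' || kind AS label FROM sensors

Result:
label           
----------------
Lobby: humidity 
Garage: humidity
Lab-B: temp     
Garage: pressure
Garage: pressure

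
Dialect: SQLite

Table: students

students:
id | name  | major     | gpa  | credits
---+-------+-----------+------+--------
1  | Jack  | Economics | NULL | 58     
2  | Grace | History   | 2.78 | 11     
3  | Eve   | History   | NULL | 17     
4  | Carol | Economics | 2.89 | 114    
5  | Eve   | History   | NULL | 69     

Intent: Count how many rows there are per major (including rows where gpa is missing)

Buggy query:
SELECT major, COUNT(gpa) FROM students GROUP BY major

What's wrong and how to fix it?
Bug: COUNT(column) counts non-NULL values only; rows with NULL gpa aren't counted

Fix: Replace COUNT(gpa) with COUNT(*)

Corrected query:
SELECT major, COUNT(*) FROM students GROUP BY major

Result:
major     | COUNT(*)
----------+---------
Economics | 2       
History   | 3       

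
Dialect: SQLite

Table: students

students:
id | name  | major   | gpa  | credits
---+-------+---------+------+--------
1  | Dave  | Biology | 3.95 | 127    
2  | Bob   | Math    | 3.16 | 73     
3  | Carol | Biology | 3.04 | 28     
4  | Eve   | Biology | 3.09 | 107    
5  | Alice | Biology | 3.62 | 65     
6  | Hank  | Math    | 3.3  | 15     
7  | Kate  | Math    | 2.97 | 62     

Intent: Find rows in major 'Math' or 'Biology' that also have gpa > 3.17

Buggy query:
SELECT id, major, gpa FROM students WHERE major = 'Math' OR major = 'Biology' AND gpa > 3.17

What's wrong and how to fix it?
Bug: AND binds tighter than OR, so this parses as major = 'Math' OR (major = 'Biology' AND gpa > 3.17)

Fix: Add parentheses around the OR so the AND applies to both alternatives

Corrected query:
SELECT id, major, gpa FROM students WHERE (major = 'Math' OR major = 'Biology') AND gpa > 3.17

Result:
id | major   | gpa 
---+---------+-----
1  | Biology | 3.95
5  | Biology | 3.62
6  | Math    | 3.3 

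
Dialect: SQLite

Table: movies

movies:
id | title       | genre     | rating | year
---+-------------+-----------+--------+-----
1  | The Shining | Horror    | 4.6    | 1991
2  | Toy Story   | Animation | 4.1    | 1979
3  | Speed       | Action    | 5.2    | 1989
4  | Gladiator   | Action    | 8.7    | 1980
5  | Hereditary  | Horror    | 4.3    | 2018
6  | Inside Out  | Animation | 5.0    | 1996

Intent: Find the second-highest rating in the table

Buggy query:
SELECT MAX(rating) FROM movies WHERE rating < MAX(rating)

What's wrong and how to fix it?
Bug: MAX(rating) on the right of the comparison is an aggregate-in-WHERE error

Fix: Put the inner MAX in a scalar subquery

Corrected query:
SELECT MAX(rating) FROM movies WHERE rating < (SELECT MAX(rating) FROM movies)

Result:
MAX(rating)
-----------
5.2        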